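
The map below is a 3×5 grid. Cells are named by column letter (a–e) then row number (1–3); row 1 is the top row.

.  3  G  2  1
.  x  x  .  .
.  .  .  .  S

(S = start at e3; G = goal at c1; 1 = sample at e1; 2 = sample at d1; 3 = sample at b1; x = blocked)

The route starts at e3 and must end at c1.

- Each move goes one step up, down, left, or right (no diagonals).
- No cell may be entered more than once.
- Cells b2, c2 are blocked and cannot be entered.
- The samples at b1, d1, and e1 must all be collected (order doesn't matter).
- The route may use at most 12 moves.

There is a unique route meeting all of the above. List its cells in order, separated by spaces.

Any route must reach b1, d1, and e1 and still end at c1 within 12 moves, so the order of the required stops is forced.
Route from e3: 2× up (reaching e1), left to d1, 2× down (reaching d3), 3× left (reaching a3), 2× up (reaching a1), 2× right (reaching c1) — 12 moves in all.
Check: all required cells visited; 12 ≤ 12 moves.

e3 e2 e1 d1 d2 d3 c3 b3 a3 a2 a1 b1 c1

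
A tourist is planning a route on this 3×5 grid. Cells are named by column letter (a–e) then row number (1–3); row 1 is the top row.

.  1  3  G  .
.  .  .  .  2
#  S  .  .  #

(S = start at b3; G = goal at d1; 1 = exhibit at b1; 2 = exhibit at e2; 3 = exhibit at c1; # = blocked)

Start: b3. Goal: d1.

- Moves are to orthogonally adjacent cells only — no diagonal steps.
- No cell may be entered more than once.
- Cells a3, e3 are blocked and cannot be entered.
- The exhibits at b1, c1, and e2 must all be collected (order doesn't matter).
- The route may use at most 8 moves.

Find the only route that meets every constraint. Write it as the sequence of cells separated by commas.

b3, b2, b1, c1, c2, d2, e2, e1, d1

The 8-move cap with required stops at b1, c1, e2 leaves no slack for detours.
Route from b3: 2× up (reaching b1), right to c1, down to c2, 2× right (reaching e2), up to e1, left to d1 — 8 moves in all.
Check: all required cells visited; 8 ≤ 8 moves.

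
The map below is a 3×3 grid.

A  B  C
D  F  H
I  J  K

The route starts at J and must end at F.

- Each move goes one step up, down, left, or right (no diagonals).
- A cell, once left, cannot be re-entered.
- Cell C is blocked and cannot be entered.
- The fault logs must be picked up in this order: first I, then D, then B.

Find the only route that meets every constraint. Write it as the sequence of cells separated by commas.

J, I, D, A, B, F

The waypoints must appear in the order I, D, B, with no cell reused.
Route from J: left to I, 2× up (reaching A), right to B, down to F — 5 moves in all.
Check: order respected (I at step 1, D at step 2, B at step 4).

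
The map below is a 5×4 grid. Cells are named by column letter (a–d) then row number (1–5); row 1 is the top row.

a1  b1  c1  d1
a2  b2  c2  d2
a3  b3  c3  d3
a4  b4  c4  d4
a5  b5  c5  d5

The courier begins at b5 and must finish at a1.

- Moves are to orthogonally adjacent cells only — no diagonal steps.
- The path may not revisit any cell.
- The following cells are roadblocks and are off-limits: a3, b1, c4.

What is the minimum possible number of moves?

The Manhattan distance from b5 to a1 is |5−1| + |2−1| = 5, so at least 5 moves are needed.
A route of 5 moves achieves this: b5 → b4 → b3 → b2 → a2 → a1.
Since 5 matches the lower bound, it is optimal.

5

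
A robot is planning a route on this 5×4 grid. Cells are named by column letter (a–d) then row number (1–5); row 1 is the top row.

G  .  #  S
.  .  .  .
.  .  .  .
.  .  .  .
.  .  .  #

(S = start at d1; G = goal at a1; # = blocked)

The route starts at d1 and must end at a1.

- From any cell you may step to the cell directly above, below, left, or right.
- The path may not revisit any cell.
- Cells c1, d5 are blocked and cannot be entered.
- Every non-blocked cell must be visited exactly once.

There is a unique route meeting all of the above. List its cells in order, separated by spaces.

d1 d2 c2 c3 d3 d4 c4 c5 b5 a5 a4 b4 b3 a3 a2 b2 b1 a1

Need to visit all 18 open cells exactly once, starting at d1 and ending at a1.
Route from d1: down 1 to d2, left 1 to c2, down 1 to c3, right 1 to d3, down 1 to d4, left 1 to c4, down 1 to c5, left 2 to a5, up 1 to a4, right 1 to b4, up 1 to b3, left 1 to a3, up 1 to a2, right 1 to b2, up 1 to b1, left 1 to a1 — 17 moves in all.
Check: all 18 open cells covered.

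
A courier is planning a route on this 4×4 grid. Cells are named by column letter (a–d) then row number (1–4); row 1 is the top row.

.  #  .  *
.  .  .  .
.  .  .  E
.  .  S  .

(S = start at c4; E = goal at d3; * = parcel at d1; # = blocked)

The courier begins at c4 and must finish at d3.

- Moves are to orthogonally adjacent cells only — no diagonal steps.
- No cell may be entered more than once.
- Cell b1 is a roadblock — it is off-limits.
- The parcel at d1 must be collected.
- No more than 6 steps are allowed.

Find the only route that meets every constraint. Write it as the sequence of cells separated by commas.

c4, c3, c2, c1, d1, d2, d3

The 6-move cap with required stops at d1 leaves no slack for detours.
Route from c4: 3× up (reaching c1), right to d1, 2× down (reaching d3) — 6 moves in all.
Check: all required cells visited; 6 ≤ 6 moves.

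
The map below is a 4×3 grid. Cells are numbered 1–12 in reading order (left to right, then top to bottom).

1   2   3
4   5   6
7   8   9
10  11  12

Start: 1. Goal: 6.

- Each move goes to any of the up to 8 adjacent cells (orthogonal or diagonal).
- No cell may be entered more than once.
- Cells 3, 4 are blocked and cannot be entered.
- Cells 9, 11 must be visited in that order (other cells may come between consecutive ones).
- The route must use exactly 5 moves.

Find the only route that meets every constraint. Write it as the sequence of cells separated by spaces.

The waypoints must appear in the order 9, 11, with no cell reused.
Route from 1: down-right 2 to 9, down-left 1 to 11, up 1 to 8, up-right 1 to 6 — 5 moves in all.
Check: order respected (9 at step 2, 11 at step 3); 5 moves as required.

1 5 9 11 8 6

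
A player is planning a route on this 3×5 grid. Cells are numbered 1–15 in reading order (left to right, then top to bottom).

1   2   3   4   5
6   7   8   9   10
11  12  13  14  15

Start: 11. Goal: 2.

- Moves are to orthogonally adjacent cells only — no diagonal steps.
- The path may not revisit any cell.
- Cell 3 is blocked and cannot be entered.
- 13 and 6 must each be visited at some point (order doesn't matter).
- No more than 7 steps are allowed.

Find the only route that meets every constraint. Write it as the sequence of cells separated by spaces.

The 7-move cap with required stops at 13, 6 leaves no slack for detours.
Route from 11: right 2 to 13, up 1 to 8, left 2 to 6, up 1 to 1, right 1 to 2 — 7 moves in all.
Check: all required cells visited; 7 ≤ 7 moves.

11 12 13 8 7 6 1 2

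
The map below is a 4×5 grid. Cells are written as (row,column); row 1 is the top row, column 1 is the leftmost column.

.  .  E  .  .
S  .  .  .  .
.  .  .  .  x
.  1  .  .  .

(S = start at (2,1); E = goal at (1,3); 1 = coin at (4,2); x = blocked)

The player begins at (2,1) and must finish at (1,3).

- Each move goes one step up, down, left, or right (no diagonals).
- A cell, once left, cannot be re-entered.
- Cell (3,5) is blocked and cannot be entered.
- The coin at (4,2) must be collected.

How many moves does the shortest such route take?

7

Any route passes through (4,2) somewhere between (2,1) and (1,3). Summing Manhattan distances along the two legs ((2,1) → (4,2) → (1,3)) gives a lower bound of 3 + 4 = 7 moves.
A route of 7 moves achieves this: (2,1) → (3,1) → (4,1) → (4,2) → (3,2) → (2,2) → (1,2) → (1,3).
Since 7 matches the lower bound, it is optimal.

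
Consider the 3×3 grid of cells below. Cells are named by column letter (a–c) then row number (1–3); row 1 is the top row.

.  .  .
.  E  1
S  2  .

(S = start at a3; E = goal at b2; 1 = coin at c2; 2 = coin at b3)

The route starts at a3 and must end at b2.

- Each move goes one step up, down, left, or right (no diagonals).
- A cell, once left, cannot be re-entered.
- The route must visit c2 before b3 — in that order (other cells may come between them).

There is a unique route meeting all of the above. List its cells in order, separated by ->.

a3 -> a2 -> a1 -> b1 -> c1 -> c2 -> c3 -> b3 -> b2

The waypoints must appear in the order c2, b3, with no cell reused.
Route from a3: up 2 to a1, right 2 to c1, down 2 to c3, left 1 to b3, up 1 to b2 — 8 moves in all.
Check: order respected (1 at step 5, 2 at step 7).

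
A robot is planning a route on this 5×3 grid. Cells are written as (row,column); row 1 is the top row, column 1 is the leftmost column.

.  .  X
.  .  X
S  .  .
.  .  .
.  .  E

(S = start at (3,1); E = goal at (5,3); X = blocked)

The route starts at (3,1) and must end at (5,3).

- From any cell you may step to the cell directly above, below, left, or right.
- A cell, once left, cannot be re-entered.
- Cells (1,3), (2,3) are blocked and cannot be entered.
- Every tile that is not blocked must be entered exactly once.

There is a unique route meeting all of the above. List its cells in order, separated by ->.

Need to visit all 13 open cells exactly once, starting at (3,1) and ending at (5,3).
Cell (5,1) has only two open neighbours ((4,1) and (5,2)), so the path must pass straight through it: one of those is the cell it's entered from and the other is where it exits.
Route from (3,1): 2× up (reaching (1,1)), right to (1,2), 2× down (reaching (3,2)), right to (3,3), down to (4,3), 2× left (reaching (4,1)), down to (5,1), 2× right (reaching (5,3)) — 12 moves in all.
Check: all 13 open cells covered.

(3,1) -> (2,1) -> (1,1) -> (1,2) -> (2,2) -> (3,2) -> (3,3) -> (4,3) -> (4,2) -> (4,1) -> (5,1) -> (5,2) -> (5,3)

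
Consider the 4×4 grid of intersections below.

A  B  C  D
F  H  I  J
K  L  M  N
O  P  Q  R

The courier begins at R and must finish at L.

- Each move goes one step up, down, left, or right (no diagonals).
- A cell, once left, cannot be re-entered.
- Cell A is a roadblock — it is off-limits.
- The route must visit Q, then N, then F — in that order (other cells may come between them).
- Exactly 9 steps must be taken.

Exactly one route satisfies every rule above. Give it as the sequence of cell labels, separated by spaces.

R Q M N J I H F K L

The waypoints must appear in the order Q, N, F, with no cell reused.
Route from R: left 1 to Q, up 1 to M, right 1 to N, up 1 to J, left 3 to F, down 1 to K, right 1 to L — 9 moves in all.
Check: order respected (Q at step 1, N at step 3, F at step 7); 9 moves as required.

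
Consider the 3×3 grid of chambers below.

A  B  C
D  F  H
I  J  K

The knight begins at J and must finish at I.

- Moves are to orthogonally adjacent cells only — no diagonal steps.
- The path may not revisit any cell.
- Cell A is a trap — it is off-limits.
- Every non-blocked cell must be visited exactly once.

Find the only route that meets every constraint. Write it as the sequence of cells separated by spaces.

Need to visit all 8 open cells exactly once, starting at J and ending at I.
Cell D has only two open neighbours (I and F), so the path must pass straight through it: one of those is the cell it's entered from and the other is where it exits.
Route from J: right 1 to K, up 2 to C, left 1 to B, down 1 to F, left 1 to D, down 1 to I — 7 moves in all.
Check: all 8 open cells covered.

J K H C B F D I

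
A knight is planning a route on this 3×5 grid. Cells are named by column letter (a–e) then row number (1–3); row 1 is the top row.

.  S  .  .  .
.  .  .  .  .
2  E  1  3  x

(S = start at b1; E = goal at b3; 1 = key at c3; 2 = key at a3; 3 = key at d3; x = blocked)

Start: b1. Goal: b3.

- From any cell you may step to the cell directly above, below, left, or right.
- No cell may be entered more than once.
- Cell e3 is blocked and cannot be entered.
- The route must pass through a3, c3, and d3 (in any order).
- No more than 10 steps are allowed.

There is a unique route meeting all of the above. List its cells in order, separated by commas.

b1, c1, d1, d2, d3, c3, c2, b2, a2, a3, b3

The 10-move cap with required stops at a3, c3, d3 leaves no slack for detours.
Route from b1: 2× right (reaching d1), 2× down (reaching d3), left to c3, up to c2, 2× left (reaching a2), down to a3, right to b3 — 10 moves in all.
Check: all required cells visited; 10 ≤ 10 moves.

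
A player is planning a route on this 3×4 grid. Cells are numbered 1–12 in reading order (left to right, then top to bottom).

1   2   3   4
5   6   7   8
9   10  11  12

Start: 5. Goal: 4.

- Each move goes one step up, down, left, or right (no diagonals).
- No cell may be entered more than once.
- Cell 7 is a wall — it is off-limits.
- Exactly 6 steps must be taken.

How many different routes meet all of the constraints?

3

Need simple routes of exactly 6 moves from 5 to 4 (Manhattan distance 4, so 1 moves are spent on a detour and 1 undoing it).
Enumerating: 5 9 10 6 2 3 4 | 5 9 10 11 12 8 4 | 5 6 10 11 12 8 4.
That gives 3 routes.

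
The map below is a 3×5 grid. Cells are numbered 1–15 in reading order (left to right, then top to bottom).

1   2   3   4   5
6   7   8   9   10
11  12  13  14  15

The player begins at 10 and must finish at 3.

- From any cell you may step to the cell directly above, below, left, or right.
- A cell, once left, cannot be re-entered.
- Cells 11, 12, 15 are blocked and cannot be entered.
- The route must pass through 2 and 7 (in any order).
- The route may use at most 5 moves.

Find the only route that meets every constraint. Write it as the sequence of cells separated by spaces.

The 5-move cap with required stops at 2, 7 leaves no slack for detours.
Route from 10: left 3 to 7, up 1 to 2, right 1 to 3 — 5 moves in all.
Check: all required cells visited; 5 ≤ 5 moves.

10 9 8 7 2 3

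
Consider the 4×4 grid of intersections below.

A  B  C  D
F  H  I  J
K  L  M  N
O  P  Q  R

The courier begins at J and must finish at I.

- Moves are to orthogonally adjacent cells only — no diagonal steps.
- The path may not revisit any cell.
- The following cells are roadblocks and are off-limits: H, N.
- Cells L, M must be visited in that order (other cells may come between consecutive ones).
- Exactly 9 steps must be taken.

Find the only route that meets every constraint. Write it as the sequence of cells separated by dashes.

The waypoints must appear in the order L, M, with no cell reused.
Route from J: up to D, 3× left (reaching A), 2× down (reaching K), 2× right (reaching M), up to I — 9 moves in all.
Check: order respected (L at step 7, M at step 8); 9 moves as required.

J - D - C - B - A - F - K - L - M - I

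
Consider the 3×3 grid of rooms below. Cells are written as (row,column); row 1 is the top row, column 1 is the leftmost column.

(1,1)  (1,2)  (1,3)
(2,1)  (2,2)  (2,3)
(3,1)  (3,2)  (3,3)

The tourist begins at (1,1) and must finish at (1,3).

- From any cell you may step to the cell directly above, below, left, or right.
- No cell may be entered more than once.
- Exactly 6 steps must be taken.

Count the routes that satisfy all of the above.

5

Need simple routes of exactly 6 moves from (1,1) to (1,3) (Manhattan distance 2, so 2 moves are spent on a detour and 2 undoing it).
Enumerating: (1,1) (2,1) (3,1) (3,2) (2,2) (1,2) (1,3) | (1,1) (2,1) (3,1) (3,2) (2,2) (2,3) (1,3) | (1,1) (2,1) (3,1) (3,2) (3,3) (2,3) (1,3) | (1,1) (2,1) (2,2) (3,2) (3,3) (2,3) (1,3) | (1,1) (1,2) (2,2) (3,2) (3,3) (2,3) (1,3).
That gives 5 routes.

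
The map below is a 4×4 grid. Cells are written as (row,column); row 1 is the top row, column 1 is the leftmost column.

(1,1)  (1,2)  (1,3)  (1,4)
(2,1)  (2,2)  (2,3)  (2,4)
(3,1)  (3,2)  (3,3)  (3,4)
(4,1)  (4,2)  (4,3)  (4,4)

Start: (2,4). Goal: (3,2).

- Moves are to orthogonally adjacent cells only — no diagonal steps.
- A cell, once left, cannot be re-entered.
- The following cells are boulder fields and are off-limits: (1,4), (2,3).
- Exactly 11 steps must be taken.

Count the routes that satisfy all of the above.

2

Need simple routes of exactly 11 moves from (2,4) to (3,2) (Manhattan distance 3, so 4 moves are spent on a detour and 4 undoing it).
Enumerating: (2,4) (3,4) (4,4) (4,3) (4,2) (4,1) (3,1) (2,1) (1,1) (1,2) (2,2) (3,2) | (2,4) (3,4) (3,3) (4,3) (4,2) (4,1) (3,1) (2,1) (1,1) (1,2) (2,2) (3,2).
That gives 2 routes.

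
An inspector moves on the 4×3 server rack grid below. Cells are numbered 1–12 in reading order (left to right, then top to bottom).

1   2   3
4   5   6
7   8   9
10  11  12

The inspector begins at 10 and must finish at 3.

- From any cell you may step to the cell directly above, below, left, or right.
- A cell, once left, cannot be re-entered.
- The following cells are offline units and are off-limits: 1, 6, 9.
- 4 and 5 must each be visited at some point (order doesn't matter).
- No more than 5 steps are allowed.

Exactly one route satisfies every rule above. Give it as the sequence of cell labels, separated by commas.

Any route must reach 4 and 5 and still end at 3 within 5 moves, so the order of the required stops is forced.
Route from 10: up 2 to 4, right 1 to 5, up 1 to 2, right 1 to 3 — 5 moves in all.
Check: all required cells visited; 5 ≤ 5 moves.

10, 7, 4, 5, 2, 3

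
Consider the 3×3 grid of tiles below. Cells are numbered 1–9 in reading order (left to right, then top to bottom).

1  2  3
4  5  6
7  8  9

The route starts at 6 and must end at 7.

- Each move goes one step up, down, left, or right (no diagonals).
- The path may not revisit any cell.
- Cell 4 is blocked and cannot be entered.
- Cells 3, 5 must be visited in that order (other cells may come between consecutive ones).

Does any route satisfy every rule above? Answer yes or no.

yes

One route that works: 6 → 3 → 2 → 5 → 8 → 7.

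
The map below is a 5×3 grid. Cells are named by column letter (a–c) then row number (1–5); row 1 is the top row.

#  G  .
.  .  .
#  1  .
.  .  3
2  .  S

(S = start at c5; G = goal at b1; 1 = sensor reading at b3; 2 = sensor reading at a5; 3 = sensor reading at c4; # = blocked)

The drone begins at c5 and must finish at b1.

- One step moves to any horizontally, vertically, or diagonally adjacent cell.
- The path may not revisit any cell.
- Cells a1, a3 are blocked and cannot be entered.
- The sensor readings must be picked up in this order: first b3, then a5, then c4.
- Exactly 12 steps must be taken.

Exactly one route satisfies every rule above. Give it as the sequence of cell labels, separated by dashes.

The waypoints must appear in the order b3, a5, c4, with no cell reused.
Route from c5: up-left 1 to b4, up 1 to b3, down-left 1 to a4, down 1 to a5, right 1 to b5, up-right 1 to c4, up 3 to c1, down-left 1 to b2, left 1 to a2, up-right 1 to b1 — 12 moves in all.
Check: order respected (1 at step 2, 2 at step 4, 3 at step 6); 12 moves as required.

c5 - b4 - b3 - a4 - a5 - b5 - c4 - c3 - c2 - c1 - b2 - a2 - b1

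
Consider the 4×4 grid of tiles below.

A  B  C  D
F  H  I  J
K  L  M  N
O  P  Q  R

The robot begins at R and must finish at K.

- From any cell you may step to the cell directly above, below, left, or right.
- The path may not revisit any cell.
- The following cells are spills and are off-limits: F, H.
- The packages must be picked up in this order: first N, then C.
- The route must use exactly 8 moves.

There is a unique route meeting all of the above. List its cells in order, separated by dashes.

R - N - J - D - C - I - M - L - K

The waypoints must appear in the order N, C, with no cell reused.
Route from R: up 3 to D, left 1 to C, down 2 to M, left 2 to K — 8 moves in all.
Check: order respected (N at step 1, C at step 4); 8 moves as required.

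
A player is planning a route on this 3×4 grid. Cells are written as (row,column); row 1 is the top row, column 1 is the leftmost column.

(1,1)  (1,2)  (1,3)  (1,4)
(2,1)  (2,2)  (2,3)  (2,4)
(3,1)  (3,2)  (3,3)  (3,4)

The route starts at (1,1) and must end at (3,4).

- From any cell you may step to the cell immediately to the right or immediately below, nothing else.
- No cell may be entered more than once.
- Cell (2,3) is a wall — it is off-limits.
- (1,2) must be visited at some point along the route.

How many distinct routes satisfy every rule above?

2

A right/down-only route from (1,1) to (3,4) makes exactly 2 down-moves and 3 right-moves in some order.
With no other constraints that would be C(5,2) = 10 routes.
Split at (1,2) and multiply the segment counts (each segment already excludes blocked cells): (1,1)→(1,2): 1; (1,2)→(3,4): 2; product = 2.
That gives 2 routes.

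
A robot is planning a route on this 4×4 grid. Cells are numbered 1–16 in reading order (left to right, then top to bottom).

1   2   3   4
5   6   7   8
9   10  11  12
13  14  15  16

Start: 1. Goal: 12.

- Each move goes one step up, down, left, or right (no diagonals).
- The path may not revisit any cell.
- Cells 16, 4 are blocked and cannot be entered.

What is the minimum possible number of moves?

5

The Manhattan distance from 1 to 12 is |1−3| + |1−4| = 5, so at least 5 moves are needed.
A route of 5 moves achieves this: 1 → 5 → 9 → 10 → 11 → 12.
Since 5 matches the lower bound, it is optimal.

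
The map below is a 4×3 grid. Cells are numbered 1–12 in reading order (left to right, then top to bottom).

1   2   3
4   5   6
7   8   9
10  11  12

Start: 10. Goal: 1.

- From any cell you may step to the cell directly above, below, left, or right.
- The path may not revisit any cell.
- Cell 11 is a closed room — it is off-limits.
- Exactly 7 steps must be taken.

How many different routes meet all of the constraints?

5

Need simple routes of exactly 7 moves from 10 to 1 (Manhattan distance 3, so 2 moves are spent on a detour and 2 undoing it).
Enumerating: 10 7 4 5 6 3 2 1 | 10 7 8 5 6 3 2 1 | 10 7 8 9 6 3 2 1 | 10 7 8 9 6 5 2 1 | 10 7 8 9 6 5 4 1.
That gives 5 routes.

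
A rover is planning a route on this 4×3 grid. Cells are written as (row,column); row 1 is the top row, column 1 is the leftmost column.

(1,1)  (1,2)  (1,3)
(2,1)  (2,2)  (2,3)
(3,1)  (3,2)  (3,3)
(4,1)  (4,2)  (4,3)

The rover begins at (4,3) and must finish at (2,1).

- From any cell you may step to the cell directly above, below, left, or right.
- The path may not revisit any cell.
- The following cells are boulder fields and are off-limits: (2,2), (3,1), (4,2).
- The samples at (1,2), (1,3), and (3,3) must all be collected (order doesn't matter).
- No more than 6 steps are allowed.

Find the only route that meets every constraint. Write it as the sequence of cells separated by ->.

(4,3) -> (3,3) -> (2,3) -> (1,3) -> (1,2) -> (1,1) -> (2,1)

Any route must reach (1,2), (1,3), and (3,3) and still end at (2,1) within 6 moves, so the order of the required stops is forced.
Route from (4,3): 3× up (reaching (1,3)), 2× left (reaching (1,1)), down to (2,1) — 6 moves in all.
Check: all required cells visited; 6 ≤ 6 moves.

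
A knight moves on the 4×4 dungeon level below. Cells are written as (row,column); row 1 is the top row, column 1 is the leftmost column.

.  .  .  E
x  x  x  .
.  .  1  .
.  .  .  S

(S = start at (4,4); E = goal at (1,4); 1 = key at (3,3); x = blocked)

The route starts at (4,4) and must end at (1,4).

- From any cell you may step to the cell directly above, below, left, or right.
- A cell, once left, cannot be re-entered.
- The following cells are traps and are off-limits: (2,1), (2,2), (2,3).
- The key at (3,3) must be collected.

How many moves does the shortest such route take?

5

Any route passes through (3,3) somewhere between (4,4) and (1,4). Summing Manhattan distances along the two legs ((4,4) → (3,3) → (1,4)) gives a lower bound of 2 + 3 = 5 moves.
A route of 5 moves achieves this: (4,4) → (4,3) → (3,3) → (3,4) → (2,4) → (1,4).
Since 5 matches the lower bound, it is optimal.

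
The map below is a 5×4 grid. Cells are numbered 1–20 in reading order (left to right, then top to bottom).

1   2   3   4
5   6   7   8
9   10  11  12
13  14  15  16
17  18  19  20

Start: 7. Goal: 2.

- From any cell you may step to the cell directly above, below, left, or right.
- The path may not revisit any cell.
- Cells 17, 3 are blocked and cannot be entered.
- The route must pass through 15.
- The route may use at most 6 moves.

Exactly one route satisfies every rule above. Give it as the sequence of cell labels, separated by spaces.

7 11 15 14 10 6 2

The 6-move cap with required stops at 15 leaves no slack for detours.
Route from 7: down 2 to 15, left 1 to 14, up 3 to 2 — 6 moves in all.
Check: all required cells visited; 6 ≤ 6 moves.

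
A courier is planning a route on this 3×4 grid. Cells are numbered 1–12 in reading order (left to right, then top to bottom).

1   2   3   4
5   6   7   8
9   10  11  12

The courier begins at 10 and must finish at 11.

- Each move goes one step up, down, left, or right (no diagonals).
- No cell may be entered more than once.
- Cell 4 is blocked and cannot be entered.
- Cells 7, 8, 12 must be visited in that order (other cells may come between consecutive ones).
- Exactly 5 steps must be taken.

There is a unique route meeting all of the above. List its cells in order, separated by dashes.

The waypoints must appear in the order 7, 8, 12, with no cell reused.
Route from 10: up to 6, 2× right (reaching 8), down to 12, left to 11 — 5 moves in all.
Check: order respected (7 at step 2, 8 at step 3, 12 at step 4); 5 moves as required.

10 - 6 - 7 - 8 - 12 - 11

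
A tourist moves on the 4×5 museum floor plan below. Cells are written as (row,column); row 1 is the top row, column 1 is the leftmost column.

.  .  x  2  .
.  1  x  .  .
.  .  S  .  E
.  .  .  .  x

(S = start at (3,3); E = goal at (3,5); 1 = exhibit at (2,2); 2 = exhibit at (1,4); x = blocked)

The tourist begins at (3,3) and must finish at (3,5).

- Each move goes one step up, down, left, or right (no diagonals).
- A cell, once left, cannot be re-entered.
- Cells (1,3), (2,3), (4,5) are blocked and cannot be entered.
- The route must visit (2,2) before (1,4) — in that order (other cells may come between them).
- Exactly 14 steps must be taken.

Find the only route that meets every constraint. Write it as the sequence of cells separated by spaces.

The waypoints must appear in the order (2,2), (1,4), with no cell reused.
Route from (3,3): left 1 to (3,2), up 1 to (2,2), left 1 to (2,1), down 2 to (4,1), right 3 to (4,4), up 3 to (1,4), right 1 to (1,5), down 2 to (3,5) — 14 moves in all.
Check: order respected (1 at step 2, 2 at step 11); 14 moves as required.

(3,3) (3,2) (2,2) (2,1) (3,1) (4,1) (4,2) (4,3) (4,4) (3,4) (2,4) (1,4) (1,5) (2,5) (3,5)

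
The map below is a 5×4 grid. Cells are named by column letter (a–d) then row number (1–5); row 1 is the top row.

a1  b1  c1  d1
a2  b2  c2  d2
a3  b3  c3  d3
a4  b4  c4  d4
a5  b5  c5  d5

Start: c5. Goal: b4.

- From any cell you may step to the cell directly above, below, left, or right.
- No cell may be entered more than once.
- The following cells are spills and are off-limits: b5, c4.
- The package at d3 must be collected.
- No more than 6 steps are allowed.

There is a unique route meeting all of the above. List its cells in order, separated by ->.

c5 -> d5 -> d4 -> d3 -> c3 -> b3 -> b4

The budget equals the shortest possible length, so every move has to be on a shortest route through the required cells.
Route from c5: right 1 to d5, up 2 to d3, left 2 to b3, down 1 to b4 — 6 moves in all.
Check: all required cells visited; 6 ≤ 6 moves.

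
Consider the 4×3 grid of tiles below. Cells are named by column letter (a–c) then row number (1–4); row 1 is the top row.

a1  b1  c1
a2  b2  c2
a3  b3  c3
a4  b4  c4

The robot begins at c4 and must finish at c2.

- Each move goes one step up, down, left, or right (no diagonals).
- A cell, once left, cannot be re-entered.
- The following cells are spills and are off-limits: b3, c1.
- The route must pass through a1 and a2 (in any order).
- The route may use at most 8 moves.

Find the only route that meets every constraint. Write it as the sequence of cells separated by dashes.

The budget equals the shortest possible length, so every move has to be on a shortest route through the required cells.
Route from c4: 2× left (reaching a4), 3× up (reaching a1), right to b1, down to b2, right to c2 — 8 moves in all.
Check: all required cells visited; 8 ≤ 8 moves.

c4 - b4 - a4 - a3 - a2 - a1 - b1 - b2 - c2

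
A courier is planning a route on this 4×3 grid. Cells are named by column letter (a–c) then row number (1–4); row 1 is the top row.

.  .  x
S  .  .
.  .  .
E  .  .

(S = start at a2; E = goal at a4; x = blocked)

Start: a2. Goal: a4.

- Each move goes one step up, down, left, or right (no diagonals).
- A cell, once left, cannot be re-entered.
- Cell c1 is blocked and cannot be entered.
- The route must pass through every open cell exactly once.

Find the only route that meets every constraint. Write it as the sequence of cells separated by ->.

a2 -> a1 -> b1 -> b2 -> c2 -> c3 -> c4 -> b4 -> b3 -> a3 -> a4

Need to visit all 11 open cells exactly once, starting at a2 and ending at a4.
Route from a2: up 1 to a1, right 1 to b1, down 1 to b2, right 1 to c2, down 2 to c4, left 1 to b4, up 1 to b3, left 1 to a3, down 1 to a4 — 10 moves in all.
Check: all 11 open cells covered.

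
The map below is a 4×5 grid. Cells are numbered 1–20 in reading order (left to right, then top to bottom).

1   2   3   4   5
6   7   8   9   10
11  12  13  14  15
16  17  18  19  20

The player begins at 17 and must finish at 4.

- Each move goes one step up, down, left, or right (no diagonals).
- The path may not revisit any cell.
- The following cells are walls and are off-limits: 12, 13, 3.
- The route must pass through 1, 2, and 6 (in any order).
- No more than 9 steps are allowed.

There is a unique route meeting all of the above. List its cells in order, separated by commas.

The budget equals the shortest possible length, so every move has to be on a shortest route through the required cells.
Route from 17: left to 16, 3× up (reaching 1), right to 2, down to 7, 2× right (reaching 9), up to 4 — 9 moves in all.
Check: all required cells visited; 9 ≤ 9 moves.

17, 16, 11, 6, 1, 2, 7, 8, 9, 4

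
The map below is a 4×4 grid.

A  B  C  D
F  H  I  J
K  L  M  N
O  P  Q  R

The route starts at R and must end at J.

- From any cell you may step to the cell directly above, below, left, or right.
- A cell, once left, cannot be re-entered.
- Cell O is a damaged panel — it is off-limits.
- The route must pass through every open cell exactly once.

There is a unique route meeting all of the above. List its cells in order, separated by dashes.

R - N - M - Q - P - L - K - F - A - B - H - I - C - D - J

Need to visit all 15 open cells exactly once, starting at R and ending at J.
Route from R: up to N, left to M, down to Q, left to P, up to L, left to K, 2× up (reaching A), right to B, down to H, right to I, up to C, right to D, down to J — 14 moves in all.
Check: all 15 open cells covered.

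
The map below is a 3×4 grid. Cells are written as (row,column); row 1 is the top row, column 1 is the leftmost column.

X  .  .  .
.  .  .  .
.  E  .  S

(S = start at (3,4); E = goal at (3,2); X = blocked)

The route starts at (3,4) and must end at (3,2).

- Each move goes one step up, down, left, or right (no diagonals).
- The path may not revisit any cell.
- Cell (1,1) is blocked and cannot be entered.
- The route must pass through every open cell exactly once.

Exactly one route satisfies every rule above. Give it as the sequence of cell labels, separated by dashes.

Need to visit all 11 open cells exactly once, starting at (3,4) and ending at (3,2).
Route from (3,4): left 1 to (3,3), up 1 to (2,3), right 1 to (2,4), up 1 to (1,4), left 2 to (1,2), down 1 to (2,2), left 1 to (2,1), down 1 to (3,1), right 1 to (3,2) — 10 moves in all.
Check: all 11 open cells covered.

(3,4) - (3,3) - (2,3) - (2,4) - (1,4) - (1,3) - (1,2) - (2,2) - (2,1) - (3,1) - (3,2)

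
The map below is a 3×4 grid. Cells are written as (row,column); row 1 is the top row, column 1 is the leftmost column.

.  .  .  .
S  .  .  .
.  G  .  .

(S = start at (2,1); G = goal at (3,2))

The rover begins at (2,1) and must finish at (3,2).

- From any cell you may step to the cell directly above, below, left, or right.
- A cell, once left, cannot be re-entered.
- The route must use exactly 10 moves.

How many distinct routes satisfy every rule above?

2

Need simple routes of exactly 10 moves from (2,1) to (3,2) (Manhattan distance 2, so 4 moves are spent on a detour and 4 undoing it).
Enumerating: (2,1) (1,1) (1,2) (2,2) (2,3) (1,3) (1,4) (2,4) (3,4) (3,3) (3,2) | (2,1) (1,1) (1,2) (1,3) (1,4) (2,4) (3,4) (3,3) (2,3) (2,2) (3,2).
That gives 2 routes.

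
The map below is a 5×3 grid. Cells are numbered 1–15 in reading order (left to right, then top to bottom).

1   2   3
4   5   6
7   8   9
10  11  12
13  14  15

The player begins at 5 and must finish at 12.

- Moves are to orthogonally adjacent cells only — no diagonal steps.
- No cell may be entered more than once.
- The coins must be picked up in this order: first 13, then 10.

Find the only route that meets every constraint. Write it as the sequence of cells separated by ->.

The waypoints must appear in the order 13, 10, with no cell reused.
Route from 5: down 3 to 14, left 1 to 13, up 4 to 1, right 2 to 3, down 3 to 12 — 13 moves in all.
Check: order respected (13 at step 4, 10 at step 5).

5 -> 8 -> 11 -> 14 -> 13 -> 10 -> 7 -> 4 -> 1 -> 2 -> 3 -> 6 -> 9 -> 12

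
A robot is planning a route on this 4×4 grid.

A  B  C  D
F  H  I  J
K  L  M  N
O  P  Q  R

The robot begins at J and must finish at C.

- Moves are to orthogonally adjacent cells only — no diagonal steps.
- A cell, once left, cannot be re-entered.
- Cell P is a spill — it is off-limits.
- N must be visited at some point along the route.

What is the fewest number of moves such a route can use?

Any route passes through N somewhere between J and C. Summing Manhattan distances along the two legs (J → N → C) gives a lower bound of 1 + 3 = 4 moves.
A route of 4 moves achieves this: J → N → M → I → C.
Since 4 matches the lower bound, it is optimal.

4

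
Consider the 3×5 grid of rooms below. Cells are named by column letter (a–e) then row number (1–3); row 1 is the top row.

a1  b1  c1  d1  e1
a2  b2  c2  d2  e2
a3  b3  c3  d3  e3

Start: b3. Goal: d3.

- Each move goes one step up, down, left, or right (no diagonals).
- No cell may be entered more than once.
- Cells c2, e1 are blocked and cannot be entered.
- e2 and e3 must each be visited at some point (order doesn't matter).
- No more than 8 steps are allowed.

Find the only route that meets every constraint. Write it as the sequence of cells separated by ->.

b3 -> b2 -> b1 -> c1 -> d1 -> d2 -> e2 -> e3 -> d3

The 8-move cap with required stops at e2, e3 leaves no slack for detours.
Route from b3: 2× up (reaching b1), 2× right (reaching d1), down to d2, right to e2, down to e3, left to d3 — 8 moves in all.
Check: all required cells visited; 8 ≤ 8 moves.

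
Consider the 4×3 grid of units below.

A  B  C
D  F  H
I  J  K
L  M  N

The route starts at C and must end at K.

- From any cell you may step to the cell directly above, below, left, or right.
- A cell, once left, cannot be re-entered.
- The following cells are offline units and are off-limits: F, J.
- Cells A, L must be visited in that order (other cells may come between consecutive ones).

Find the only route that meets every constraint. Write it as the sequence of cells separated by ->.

The waypoints must appear in the order A, L, with no cell reused.
Route from C: left 2 to A, down 3 to L, right 2 to N, up 1 to K — 8 moves in all.
Check: order respected (A at step 2, L at step 5).

C -> B -> A -> D -> I -> L -> M -> N -> K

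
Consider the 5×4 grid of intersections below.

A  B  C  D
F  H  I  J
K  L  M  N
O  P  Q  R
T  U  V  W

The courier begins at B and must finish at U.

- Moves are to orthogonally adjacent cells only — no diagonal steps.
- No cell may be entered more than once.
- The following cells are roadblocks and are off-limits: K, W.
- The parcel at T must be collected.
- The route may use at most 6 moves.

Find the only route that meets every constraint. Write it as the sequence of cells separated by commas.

B, H, L, P, O, T, U

The budget equals the shortest possible length, so every move has to be on a shortest route through the required cells.
Route from B: 3× down (reaching P), left to O, down to T, right to U — 6 moves in all.
Check: all required cells visited; 6 ≤ 6 moves.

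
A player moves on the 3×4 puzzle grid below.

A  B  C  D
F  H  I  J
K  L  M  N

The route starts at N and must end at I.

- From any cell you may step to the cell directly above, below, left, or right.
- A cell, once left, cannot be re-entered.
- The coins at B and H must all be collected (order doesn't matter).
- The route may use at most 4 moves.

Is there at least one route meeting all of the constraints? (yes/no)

Even ignoring the no-revisit rule, getting from N to I, taking the cheapest ordering N → H → B → I needs at least 3 + 1 + 2 = 6 moves (Manhattan distance per leg), which exceeds the 4-move limit.

no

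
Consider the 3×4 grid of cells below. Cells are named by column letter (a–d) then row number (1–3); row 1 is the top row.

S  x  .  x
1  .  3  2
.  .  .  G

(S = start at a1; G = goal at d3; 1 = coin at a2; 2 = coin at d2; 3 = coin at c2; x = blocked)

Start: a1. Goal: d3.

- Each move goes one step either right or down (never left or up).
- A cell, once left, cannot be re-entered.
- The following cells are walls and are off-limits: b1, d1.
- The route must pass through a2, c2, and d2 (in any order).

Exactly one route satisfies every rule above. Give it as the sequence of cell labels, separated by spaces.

Moves only go right or down, so the column and row indices never decrease.
Route from a1: down to a2, 3× right (reaching d2), down to d3 — 5 moves in all.
Check: all required cells visited.

a1 a2 b2 c2 d2 d3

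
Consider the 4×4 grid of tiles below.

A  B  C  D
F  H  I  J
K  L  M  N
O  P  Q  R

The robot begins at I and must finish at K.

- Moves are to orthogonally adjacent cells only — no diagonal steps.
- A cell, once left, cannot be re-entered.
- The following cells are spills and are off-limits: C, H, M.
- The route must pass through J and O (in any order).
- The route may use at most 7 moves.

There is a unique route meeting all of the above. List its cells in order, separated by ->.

I -> J -> N -> R -> Q -> P -> O -> K

Any route must reach J and O and still end at K within 7 moves, so the order of the required stops is forced.
Route from I: right 1 to J, down 2 to R, left 3 to O, up 1 to K — 7 moves in all.
Check: all required cells visited; 7 ≤ 7 moves.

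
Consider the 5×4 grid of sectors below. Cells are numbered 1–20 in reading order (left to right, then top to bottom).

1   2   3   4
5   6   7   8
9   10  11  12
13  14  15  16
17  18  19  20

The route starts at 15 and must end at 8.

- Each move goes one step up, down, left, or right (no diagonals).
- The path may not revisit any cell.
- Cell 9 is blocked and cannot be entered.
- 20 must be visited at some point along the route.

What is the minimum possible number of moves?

5

Any route passes through 20 somewhere between 15 and 8. Summing Manhattan distances along the two legs (15 → 20 → 8) gives a lower bound of 2 + 3 = 5 moves.
A route of 5 moves achieves this: 15 → 19 → 20 → 16 → 12 → 8.
Since 5 matches the lower bound, it is optimal.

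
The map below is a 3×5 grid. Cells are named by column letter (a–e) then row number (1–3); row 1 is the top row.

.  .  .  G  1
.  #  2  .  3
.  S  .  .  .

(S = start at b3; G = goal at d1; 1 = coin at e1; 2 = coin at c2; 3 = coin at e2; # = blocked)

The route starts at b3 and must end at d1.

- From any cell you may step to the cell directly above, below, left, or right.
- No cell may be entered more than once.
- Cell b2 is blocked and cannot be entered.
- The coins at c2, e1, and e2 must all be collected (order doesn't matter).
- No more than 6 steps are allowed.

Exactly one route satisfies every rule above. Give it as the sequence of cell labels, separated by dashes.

The budget equals the shortest possible length, so every move has to be on a shortest route through the required cells.
Route from b3: right 1 to c3, up 1 to c2, right 2 to e2, up 1 to e1, left 1 to d1 — 6 moves in all.
Check: all required cells visited; 6 ≤ 6 moves.

b3 - c3 - c2 - d2 - e2 - e1 - d1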